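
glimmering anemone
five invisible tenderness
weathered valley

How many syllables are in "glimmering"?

3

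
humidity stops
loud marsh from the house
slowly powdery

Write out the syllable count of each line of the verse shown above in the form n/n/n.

5/5/5

Line 1: "humidity stops": 4+1 = 5
Line 2: "loud marsh from the house": 1+1+1+1+1 = 5
Line 3: "slowly powdery": 2+3 = 5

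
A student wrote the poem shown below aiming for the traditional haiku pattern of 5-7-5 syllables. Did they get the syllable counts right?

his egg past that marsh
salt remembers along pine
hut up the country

Line 1: his (1), egg (1), past (1), that (1), marsh (1) → 5 ✓
Line 2: salt (1), remembers (3), along (2), pine (1) → 7 ✓
Line 3: hut (1), up (1), the (1), country (2) → 5 ✓

Yes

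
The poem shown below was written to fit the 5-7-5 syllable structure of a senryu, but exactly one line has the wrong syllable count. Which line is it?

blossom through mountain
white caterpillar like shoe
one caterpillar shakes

The third line

Line 1: blossom(2) + through(1) + mountain(2) = 5 ✓
Line 2: white(1) + caterpillar(4) + like(1) + shoe(1) = 7 ✓
Line 3: one(1) + caterpillar(4) + shakes(1) = 6 (expected 5)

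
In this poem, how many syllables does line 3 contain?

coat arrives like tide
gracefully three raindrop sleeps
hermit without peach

Line 3: hermit(2) + without(2) + peach(1) = 5

5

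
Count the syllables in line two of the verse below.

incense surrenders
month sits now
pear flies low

3

Line two: month(1) + sits(1) + now(1) = 3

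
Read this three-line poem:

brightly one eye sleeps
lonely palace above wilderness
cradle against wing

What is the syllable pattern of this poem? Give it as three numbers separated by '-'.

5-9-5

Line 1: brightly (2), one (1), eye (1), sleeps (1) → 5
Line 2: lonely (2), palace (2), above (2), wilderness (3) → 9
Line 3: cradle (2), against (2), wing (1) → 5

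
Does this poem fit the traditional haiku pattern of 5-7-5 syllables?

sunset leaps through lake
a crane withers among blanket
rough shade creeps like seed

Line 1: "sunset leaps through lake": 2+1+1+1 = 5 ✓
Line 2: "a crane withers among blanket": 1+1+2+2+2 = 8 (expected 7)
Line 3: "rough shade creeps like seed": 1+1+1+1+1 = 5 ✓

No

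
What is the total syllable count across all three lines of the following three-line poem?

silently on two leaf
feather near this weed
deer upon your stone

16

Line 1: "silently on two leaf": 3+1+1+1 = 6
Line 2: "feather near this weed": 2+1+1+1 = 5
Line 3: "deer upon your stone": 1+2+1+1 = 5
Total: 6 + 5 + 5 = 16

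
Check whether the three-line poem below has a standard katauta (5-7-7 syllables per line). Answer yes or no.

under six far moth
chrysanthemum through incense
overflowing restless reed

Line 1: "under six far moth": 2+1+1+1 = 5 ✓
Line 2: "chrysanthemum through incense": 4+1+2 = 7 ✓
Line 3: "overflowing restless reed": 4+2+1 = 7 ✓

Yes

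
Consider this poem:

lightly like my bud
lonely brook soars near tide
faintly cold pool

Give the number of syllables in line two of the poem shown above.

Line two: lonely(2) + brook(1) + soars(1) + near(1) + tide(1) = 6

6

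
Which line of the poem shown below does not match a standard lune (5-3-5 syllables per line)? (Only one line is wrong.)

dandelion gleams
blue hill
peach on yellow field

Line 1: "dandelion gleams": 4+1 = 5 ✓
Line 2: "blue hill": 1+1 = 2 (expected 3)
Line 3: "peach on yellow field": 1+1+2+1 = 5 ✓

Line 2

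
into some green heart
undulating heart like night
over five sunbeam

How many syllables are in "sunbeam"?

"sunbeam" has 2 syllables.

2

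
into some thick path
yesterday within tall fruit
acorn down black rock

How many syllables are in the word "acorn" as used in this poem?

2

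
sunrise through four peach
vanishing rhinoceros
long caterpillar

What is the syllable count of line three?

5

Line three: long (1), caterpillar (4) → 5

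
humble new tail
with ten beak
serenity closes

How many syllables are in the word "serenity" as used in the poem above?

"serenity" has 4 syllables.

4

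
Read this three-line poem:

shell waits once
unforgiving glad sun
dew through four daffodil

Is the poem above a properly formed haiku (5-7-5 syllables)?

Line 1: shell(1) + waits(1) + once(1) = 3 (expected 5)
Line 2: unforgiving(4) + glad(1) + sun(1) = 6 (expected 7)
Line 3: dew(1) + through(1) + four(1) + daffodil(3) = 6 (expected 5)

No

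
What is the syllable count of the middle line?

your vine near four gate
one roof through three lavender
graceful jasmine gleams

7

The middle line: one (1), roof (1), through (1), three (1), lavender (3) → 7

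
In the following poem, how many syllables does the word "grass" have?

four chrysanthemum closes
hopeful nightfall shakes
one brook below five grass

1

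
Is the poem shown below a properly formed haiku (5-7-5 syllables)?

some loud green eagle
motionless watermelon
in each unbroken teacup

Line 1: some (1), loud (1), green (1), eagle (2) → 5 ✓
Line 2: motionless (3), watermelon (4) → 7 ✓
Line 3: in (1), each (1), unbroken (3), teacup (2) → 7 (expected 5)

No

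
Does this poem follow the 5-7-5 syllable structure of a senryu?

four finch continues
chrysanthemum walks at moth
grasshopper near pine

Line 1: four (1), finch (1), continues (3) → 5 ✓
Line 2: chrysanthemum (4), walks (1), at (1), moth (1) → 7 ✓
Line 3: grasshopper (3), near (1), pine (1) → 5 ✓

Yes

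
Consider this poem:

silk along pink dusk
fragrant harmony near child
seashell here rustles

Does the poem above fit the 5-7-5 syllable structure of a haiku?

Yes

Line 1: silk(1) + along(2) + pink(1) + dusk(1) = 5 ✓
Line 2: fragrant(2) + harmony(3) + near(1) + child(1) = 7 ✓
Line 3: seashell(2) + here(1) + rustles(2) = 5 ✓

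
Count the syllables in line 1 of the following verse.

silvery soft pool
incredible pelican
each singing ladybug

5

Line 1: silvery(3) + soft(1) + pool(1) = 5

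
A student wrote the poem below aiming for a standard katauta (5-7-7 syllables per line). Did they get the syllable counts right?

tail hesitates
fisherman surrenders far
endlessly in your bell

Line 1: tail(1) + hesitates(3) = 4 (expected 5)
Line 2: fisherman(3) + surrenders(3) + far(1) = 7 ✓
Line 3: endlessly(3) + in(1) + your(1) + bell(1) = 6 (expected 7)

No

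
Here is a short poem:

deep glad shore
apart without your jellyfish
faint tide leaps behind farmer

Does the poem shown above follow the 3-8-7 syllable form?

Yes

Line 1: "deep glad shore": 1+1+1 = 3 ✓
Line 2: "apart without your jellyfish": 2+2+1+3 = 8 ✓
Line 3: "faint tide leaps behind farmer": 1+1+1+2+2 = 7 ✓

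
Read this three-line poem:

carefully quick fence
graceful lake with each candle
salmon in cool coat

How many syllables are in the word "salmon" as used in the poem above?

"salmon" has 2 syllables.

2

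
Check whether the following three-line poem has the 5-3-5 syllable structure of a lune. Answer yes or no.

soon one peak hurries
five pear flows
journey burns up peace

Line 1: "soon one peak hurries": 1+1+1+2 = 5 ✓
Line 2: "five pear flows": 1+1+1 = 3 ✓
Line 3: "journey burns up peace": 2+1+1+1 = 5 ✓

Yes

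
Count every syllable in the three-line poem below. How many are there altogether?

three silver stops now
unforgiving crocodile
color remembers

Line 1: three(1) + silver(2) + stops(1) + now(1) = 5
Line 2: unforgiving(4) + crocodile(3) = 7
Line 3: color(2) + remembers(3) = 5
Total: 5 + 7 + 5 = 17

17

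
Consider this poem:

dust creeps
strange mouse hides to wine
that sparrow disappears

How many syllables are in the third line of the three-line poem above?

The third line: "that sparrow disappears": 1+2+3 = 6

6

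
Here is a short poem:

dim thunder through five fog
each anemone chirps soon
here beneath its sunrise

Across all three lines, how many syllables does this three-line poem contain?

Line 1: dim (1), thunder (2), through (1), five (1), fog (1) → 6
Line 2: each (1), anemone (4), chirps (1), soon (1) → 7
Line 3: here (1), beneath (2), its (1), sunrise (2) → 6
Total: 6 + 7 + 6 = 19

19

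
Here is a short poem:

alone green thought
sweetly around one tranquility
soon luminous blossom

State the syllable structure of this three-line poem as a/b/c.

4/9/6

Line 1: alone (2), green (1), thought (1) → 4
Line 2: sweetly (2), around (2), one (1), tranquility (4) → 9
Line 3: soon (1), luminous (3), blossom (2) → 6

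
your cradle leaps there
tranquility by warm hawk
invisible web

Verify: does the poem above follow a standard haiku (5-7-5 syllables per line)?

Line 1: your (1), cradle (2), leaps (1), there (1) → 5 ✓
Line 2: tranquility (4), by (1), warm (1), hawk (1) → 7 ✓
Line 3: invisible (4), web (1) → 5 ✓

Yes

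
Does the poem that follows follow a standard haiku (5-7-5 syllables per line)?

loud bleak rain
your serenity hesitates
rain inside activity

Line 1: loud (1), bleak (1), rain (1) → 3 (expected 5)
Line 2: your (1), serenity (4), hesitates (3) → 8 (expected 7)
Line 3: rain (1), inside (2), activity (4) → 7 (expected 5)

No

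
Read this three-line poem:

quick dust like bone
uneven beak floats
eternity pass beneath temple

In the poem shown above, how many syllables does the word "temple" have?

"temple" has 2 syllables.

2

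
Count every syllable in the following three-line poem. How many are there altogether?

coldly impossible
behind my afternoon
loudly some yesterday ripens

20

Line 1: coldly (2), impossible (4) → 6
Line 2: behind (2), my (1), afternoon (3) → 6
Line 3: loudly (2), some (1), yesterday (3), ripens (2) → 8
Total: 6 + 6 + 8 = 20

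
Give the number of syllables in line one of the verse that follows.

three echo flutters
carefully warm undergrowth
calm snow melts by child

Line one: three (1), echo (2), flutters (2) → 5

5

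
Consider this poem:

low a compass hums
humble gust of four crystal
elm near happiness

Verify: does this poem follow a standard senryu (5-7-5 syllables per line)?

Yes

Line 1: "low a compass hums": 1+1+2+1 = 5 ✓
Line 2: "humble gust of four crystal": 2+1+1+1+2 = 7 ✓
Line 3: "elm near happiness": 1+1+3 = 5 ✓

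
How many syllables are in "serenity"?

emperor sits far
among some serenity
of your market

"serenity" has 4 syllables.

4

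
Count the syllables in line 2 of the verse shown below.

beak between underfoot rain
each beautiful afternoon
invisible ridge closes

7

Line 2: each (1), beautiful (3), afternoon (3) → 7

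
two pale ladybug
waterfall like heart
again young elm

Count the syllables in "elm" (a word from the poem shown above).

1

"elm" has 1 syllable.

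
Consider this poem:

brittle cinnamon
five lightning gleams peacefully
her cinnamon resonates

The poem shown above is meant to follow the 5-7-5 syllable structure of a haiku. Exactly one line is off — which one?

Line 1: brittle (2), cinnamon (3) → 5 ✓
Line 2: five (1), lightning (2), gleams (1), peacefully (3) → 7 ✓
Line 3: her (1), cinnamon (3), resonates (3) → 7 (expected 5)

The third line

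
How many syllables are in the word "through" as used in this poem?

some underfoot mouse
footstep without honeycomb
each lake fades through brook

1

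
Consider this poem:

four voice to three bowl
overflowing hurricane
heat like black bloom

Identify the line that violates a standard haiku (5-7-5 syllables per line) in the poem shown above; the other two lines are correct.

The third line

Line 1: four (1), voice (1), to (1), three (1), bowl (1) → 5 ✓
Line 2: overflowing (4), hurricane (3) → 7 ✓
Line 3: heat (1), like (1), black (1), bloom (1) → 4 (expected 5)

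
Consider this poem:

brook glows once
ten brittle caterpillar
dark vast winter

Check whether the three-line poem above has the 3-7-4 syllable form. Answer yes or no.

Line 1: "brook glows once": 1+1+1 = 3 ✓
Line 2: "ten brittle caterpillar": 1+2+4 = 7 ✓
Line 3: "dark vast winter": 1+1+2 = 4 ✓

Yes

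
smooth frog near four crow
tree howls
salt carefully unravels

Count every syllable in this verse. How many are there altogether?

Line 1: "smooth frog near four crow": 1+1+1+1+1 = 5
Line 2: "tree howls": 1+1 = 2
Line 3: "salt carefully unravels": 1+3+3 = 7
Total: 5 + 2 + 7 = 14

14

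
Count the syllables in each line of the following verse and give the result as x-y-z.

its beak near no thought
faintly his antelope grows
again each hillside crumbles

Line 1: its (1), beak (1), near (1), no (1), thought (1) → 5
Line 2: faintly (2), his (1), antelope (3), grows (1) → 7
Line 3: again (2), each (1), hillside (2), crumbles (2) → 7

5-7-7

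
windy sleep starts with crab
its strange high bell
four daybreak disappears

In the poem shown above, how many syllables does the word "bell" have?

1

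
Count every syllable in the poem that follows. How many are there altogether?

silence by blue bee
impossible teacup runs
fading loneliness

17

Line 1: silence(2) + by(1) + blue(1) + bee(1) = 5
Line 2: impossible(4) + teacup(2) + runs(1) = 7
Line 3: fading(2) + loneliness(3) = 5
Total: 5 + 7 + 5 = 17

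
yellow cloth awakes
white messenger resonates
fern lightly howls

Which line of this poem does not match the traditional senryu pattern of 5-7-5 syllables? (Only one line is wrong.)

The third line

Line 1: yellow (2), cloth (1), awakes (2) → 5 ✓
Line 2: white (1), messenger (3), resonates (3) → 7 ✓
Line 3: fern (1), lightly (2), howls (1) → 4 (expected 5)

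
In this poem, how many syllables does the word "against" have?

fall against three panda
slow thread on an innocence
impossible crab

2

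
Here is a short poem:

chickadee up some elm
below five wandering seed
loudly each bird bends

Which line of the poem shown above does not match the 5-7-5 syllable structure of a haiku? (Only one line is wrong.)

Line 1: chickadee(3) + up(1) + some(1) + elm(1) = 6 (expected 5)
Line 2: below(2) + five(1) + wandering(3) + seed(1) = 7 ✓
Line 3: loudly(2) + each(1) + bird(1) + bends(1) = 5 ✓

Line 1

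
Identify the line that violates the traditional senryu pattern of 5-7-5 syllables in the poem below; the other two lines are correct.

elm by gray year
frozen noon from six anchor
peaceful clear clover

Line 1

Line 1: elm(1) + by(1) + gray(1) + year(1) = 4 (expected 5)
Line 2: frozen(2) + noon(1) + from(1) + six(1) + anchor(2) = 7 ✓
Line 3: peaceful(2) + clear(1) + clover(2) = 5 ✓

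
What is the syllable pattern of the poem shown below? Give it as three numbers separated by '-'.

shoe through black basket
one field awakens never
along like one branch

Line 1: shoe(1) + through(1) + black(1) + basket(2) = 5
Line 2: one(1) + field(1) + awakens(3) + never(2) = 7
Line 3: along(2) + like(1) + one(1) + branch(1) = 5

5-7-5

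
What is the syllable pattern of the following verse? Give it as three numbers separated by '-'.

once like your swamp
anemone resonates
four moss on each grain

4-7-5

Line 1: "once like your swamp": 1+1+1+1 = 4
Line 2: "anemone resonates": 4+3 = 7
Line 3: "four moss on each grain": 1+1+1+1+1 = 5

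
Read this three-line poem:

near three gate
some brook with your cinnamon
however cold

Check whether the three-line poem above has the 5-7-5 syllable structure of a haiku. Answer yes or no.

Line 1: near (1), three (1), gate (1) → 3 (expected 5)
Line 2: some (1), brook (1), with (1), your (1), cinnamon (3) → 7 ✓
Line 3: however (3), cold (1) → 4 (expected 5)

No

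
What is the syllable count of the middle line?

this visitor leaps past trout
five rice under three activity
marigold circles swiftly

9

The middle line: five(1) + rice(1) + under(2) + three(1) + activity(4) = 9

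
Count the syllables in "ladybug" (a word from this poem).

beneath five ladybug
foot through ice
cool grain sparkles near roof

3

"ladybug" has 3 syllables.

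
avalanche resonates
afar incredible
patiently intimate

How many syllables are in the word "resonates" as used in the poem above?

"resonates" has 3 syllables.

3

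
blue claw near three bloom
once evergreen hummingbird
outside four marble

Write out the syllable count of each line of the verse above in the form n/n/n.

5/7/5

Line 1: "blue claw near three bloom": 1+1+1+1+1 = 5
Line 2: "once evergreen hummingbird": 1+3+3 = 7
Line 3: "outside four marble": 2+1+2 = 5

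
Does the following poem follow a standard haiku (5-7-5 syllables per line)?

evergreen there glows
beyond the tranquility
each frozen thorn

Line 1: "evergreen there glows": 3+1+1 = 5 ✓
Line 2: "beyond the tranquility": 2+1+4 = 7 ✓
Line 3: "each frozen thorn": 1+2+1 = 4 (expected 5)

No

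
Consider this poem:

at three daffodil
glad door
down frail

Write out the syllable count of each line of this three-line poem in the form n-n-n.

5-2-2

Line 1: "at three daffodil": 1+1+3 = 5
Line 2: "glad door": 1+1 = 2
Line 3: "down frail": 1+1 = 2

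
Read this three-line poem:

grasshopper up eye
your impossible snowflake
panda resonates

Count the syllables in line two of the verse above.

Line two: your (1), impossible (4), snowflake (2) → 7

7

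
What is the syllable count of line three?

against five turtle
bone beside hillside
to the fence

3

Line three: to(1) + the(1) + fence(1) = 3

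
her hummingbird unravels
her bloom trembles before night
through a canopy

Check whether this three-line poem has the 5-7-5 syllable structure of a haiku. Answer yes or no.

No

Line 1: her(1) + hummingbird(3) + unravels(3) = 7 (expected 5)
Line 2: her(1) + bloom(1) + trembles(2) + before(2) + night(1) = 7 ✓
Line 3: through(1) + a(1) + canopy(3) = 5 ✓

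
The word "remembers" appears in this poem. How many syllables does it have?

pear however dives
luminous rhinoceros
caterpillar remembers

"remembers" has 3 syllables.

3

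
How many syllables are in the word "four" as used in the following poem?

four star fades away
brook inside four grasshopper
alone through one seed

1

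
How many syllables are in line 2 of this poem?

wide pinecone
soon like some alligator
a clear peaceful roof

7

Line 2: soon (1), like (1), some (1), alligator (4) → 7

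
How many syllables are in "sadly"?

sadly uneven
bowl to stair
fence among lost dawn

2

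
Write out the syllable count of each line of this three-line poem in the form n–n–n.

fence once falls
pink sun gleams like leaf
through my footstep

Line 1: fence (1), once (1), falls (1) → 3
Line 2: pink (1), sun (1), gleams (1), like (1), leaf (1) → 5
Line 3: through (1), my (1), footstep (2) → 4

3–5–4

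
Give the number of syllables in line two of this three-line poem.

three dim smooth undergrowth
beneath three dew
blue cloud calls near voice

4

Line two: beneath(2) + three(1) + dew(1) = 4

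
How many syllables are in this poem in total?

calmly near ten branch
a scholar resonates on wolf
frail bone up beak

17

Line 1: "calmly near ten branch": 2+1+1+1 = 5
Line 2: "a scholar resonates on wolf": 1+2+3+1+1 = 8
Line 3: "frail bone up beak": 1+1+1+1 = 4
Total: 5 + 8 + 4 = 17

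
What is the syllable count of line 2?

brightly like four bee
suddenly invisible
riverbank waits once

Line 2: "suddenly invisible": 3+4 = 7

7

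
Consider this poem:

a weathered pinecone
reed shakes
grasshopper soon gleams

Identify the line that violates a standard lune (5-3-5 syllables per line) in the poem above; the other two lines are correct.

Line 1: a (1), weathered (2), pinecone (2) → 5 ✓
Line 2: reed (1), shakes (1) → 2 (expected 3)
Line 3: grasshopper (3), soon (1), gleams (1) → 5 ✓

Line 2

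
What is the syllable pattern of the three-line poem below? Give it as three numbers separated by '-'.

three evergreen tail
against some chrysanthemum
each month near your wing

Line 1: "three evergreen tail": 1+3+1 = 5
Line 2: "against some chrysanthemum": 2+1+4 = 7
Line 3: "each month near your wing": 1+1+1+1+1 = 5

5-7-5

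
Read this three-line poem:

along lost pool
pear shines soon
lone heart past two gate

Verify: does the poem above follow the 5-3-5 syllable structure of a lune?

No

Line 1: along (2), lost (1), pool (1) → 4 (expected 5)
Line 2: pear (1), shines (1), soon (1) → 3 ✓
Line 3: lone (1), heart (1), past (1), two (1), gate (1) → 5 ✓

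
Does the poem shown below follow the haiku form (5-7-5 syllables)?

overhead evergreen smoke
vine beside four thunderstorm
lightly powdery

Line 1: overhead (3), evergreen (3), smoke (1) → 7 (expected 5)
Line 2: vine (1), beside (2), four (1), thunderstorm (3) → 7 ✓
Line 3: lightly (2), powdery (3) → 5 ✓

No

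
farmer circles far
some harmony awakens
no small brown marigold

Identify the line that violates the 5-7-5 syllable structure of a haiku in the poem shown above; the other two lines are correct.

Line 1: farmer(2) + circles(2) + far(1) = 5 ✓
Line 2: some(1) + harmony(3) + awakens(3) = 7 ✓
Line 3: no(1) + small(1) + brown(1) + marigold(3) = 6 (expected 5)

Line 3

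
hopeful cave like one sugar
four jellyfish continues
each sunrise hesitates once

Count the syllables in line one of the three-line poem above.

7

Line one: hopeful(2) + cave(1) + like(1) + one(1) + sugar(2) = 7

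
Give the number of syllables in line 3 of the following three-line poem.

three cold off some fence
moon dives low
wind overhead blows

Line 3: wind (1), overhead (3), blows (1) → 5

5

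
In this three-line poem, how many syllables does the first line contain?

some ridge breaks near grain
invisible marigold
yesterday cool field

The first line: some (1), ridge (1), breaks (1), near (1), grain (1) → 5

5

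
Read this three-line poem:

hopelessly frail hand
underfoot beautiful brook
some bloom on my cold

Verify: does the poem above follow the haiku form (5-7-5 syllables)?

Line 1: hopelessly(3) + frail(1) + hand(1) = 5 ✓
Line 2: underfoot(3) + beautiful(3) + brook(1) = 7 ✓
Line 3: some(1) + bloom(1) + on(1) + my(1) + cold(1) = 5 ✓

Yes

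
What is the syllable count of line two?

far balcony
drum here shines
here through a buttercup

Line two: drum (1), here (1), shines (1) → 3

3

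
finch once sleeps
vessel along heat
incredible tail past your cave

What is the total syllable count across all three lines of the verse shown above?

16

Line 1: finch(1) + once(1) + sleeps(1) = 3
Line 2: vessel(2) + along(2) + heat(1) = 5
Line 3: incredible(4) + tail(1) + past(1) + your(1) + cave(1) = 8
Total: 3 + 5 + 8 = 16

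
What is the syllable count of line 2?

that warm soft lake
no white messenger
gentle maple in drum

Line 2: no (1), white (1), messenger (3) → 5

5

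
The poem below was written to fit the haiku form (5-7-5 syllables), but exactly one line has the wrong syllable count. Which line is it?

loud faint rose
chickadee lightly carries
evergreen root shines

Line 1

Line 1: loud(1) + faint(1) + rose(1) = 3 (expected 5)
Line 2: chickadee(3) + lightly(2) + carries(2) = 7 ✓
Line 3: evergreen(3) + root(1) + shines(1) = 5 ✓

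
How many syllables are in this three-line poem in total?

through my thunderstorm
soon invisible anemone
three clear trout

Line 1: through (1), my (1), thunderstorm (3) → 5
Line 2: soon (1), invisible (4), anemone (4) → 9
Line 3: three (1), clear (1), trout (1) → 3
Total: 5 + 9 + 3 = 17

17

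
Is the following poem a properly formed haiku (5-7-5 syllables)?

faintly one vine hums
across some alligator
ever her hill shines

Line 1: faintly (2), one (1), vine (1), hums (1) → 5 ✓
Line 2: across (2), some (1), alligator (4) → 7 ✓
Line 3: ever (2), her (1), hill (1), shines (1) → 5 ✓

Yes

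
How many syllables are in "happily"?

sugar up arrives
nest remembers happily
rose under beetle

3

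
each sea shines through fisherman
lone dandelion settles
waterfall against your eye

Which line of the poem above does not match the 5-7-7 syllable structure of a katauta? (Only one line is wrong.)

Line 1: "each sea shines through fisherman": 1+1+1+1+3 = 7 (expected 5)
Line 2: "lone dandelion settles": 1+4+2 = 7 ✓
Line 3: "waterfall against your eye": 3+2+1+1 = 7 ✓

Line 1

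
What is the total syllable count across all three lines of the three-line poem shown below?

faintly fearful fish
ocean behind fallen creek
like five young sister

Line 1: "faintly fearful fish": 2+2+1 = 5
Line 2: "ocean behind fallen creek": 2+2+2+1 = 7
Line 3: "like five young sister": 1+1+1+2 = 5
Total: 5 + 7 + 5 = 17

17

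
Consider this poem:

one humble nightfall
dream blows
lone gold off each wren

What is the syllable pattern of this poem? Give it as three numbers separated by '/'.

Line 1: one (1), humble (2), nightfall (2) → 5
Line 2: dream (1), blows (1) → 2
Line 3: lone (1), gold (1), off (1), each (1), wren (1) → 5

5/2/5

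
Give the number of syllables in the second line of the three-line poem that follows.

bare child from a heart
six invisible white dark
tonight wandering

7

The second line: six(1) + invisible(4) + white(1) + dark(1) = 7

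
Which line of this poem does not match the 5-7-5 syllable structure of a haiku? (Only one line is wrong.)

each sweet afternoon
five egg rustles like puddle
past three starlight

The third line

Line 1: each(1) + sweet(1) + afternoon(3) = 5 ✓
Line 2: five(1) + egg(1) + rustles(2) + like(1) + puddle(2) = 7 ✓
Line 3: past(1) + three(1) + starlight(2) = 4 (expected 5)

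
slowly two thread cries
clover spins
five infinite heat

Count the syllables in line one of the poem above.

5

Line one: slowly (2), two (1), thread (1), cries (1) → 5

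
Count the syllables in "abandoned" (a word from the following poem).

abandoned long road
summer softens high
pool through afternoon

3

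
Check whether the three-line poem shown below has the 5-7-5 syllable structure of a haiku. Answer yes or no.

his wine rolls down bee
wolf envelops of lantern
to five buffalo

Line 1: his (1), wine (1), rolls (1), down (1), bee (1) → 5 ✓
Line 2: wolf (1), envelops (3), of (1), lantern (2) → 7 ✓
Line 3: to (1), five (1), buffalo (3) → 5 ✓

Yes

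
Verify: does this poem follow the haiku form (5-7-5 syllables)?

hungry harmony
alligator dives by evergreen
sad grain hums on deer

No

Line 1: hungry(2) + harmony(3) = 5 ✓
Line 2: alligator(4) + dives(1) + by(1) + evergreen(3) = 9 (expected 7)
Line 3: sad(1) + grain(1) + hums(1) + on(1) + deer(1) = 5 ✓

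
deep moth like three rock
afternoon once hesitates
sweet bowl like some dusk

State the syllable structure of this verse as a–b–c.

5–7–5

Line 1: deep (1), moth (1), like (1), three (1), rock (1) → 5
Line 2: afternoon (3), once (1), hesitates (3) → 7
Line 3: sweet (1), bowl (1), like (1), some (1), dusk (1) → 5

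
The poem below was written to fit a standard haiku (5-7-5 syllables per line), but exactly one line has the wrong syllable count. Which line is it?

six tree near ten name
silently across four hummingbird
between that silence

Line 2

Line 1: six (1), tree (1), near (1), ten (1), name (1) → 5 ✓
Line 2: silently (3), across (2), four (1), hummingbird (3) → 9 (expected 7)
Line 3: between (2), that (1), silence (2) → 5 ✓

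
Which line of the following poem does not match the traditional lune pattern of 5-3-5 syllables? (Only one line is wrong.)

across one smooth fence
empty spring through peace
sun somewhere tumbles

Line 1: across (2), one (1), smooth (1), fence (1) → 5 ✓
Line 2: empty (2), spring (1), through (1), peace (1) → 5 (expected 3)
Line 3: sun (1), somewhere (2), tumbles (2) → 5 ✓

Line 2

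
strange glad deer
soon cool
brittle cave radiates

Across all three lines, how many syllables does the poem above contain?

Line 1: strange(1) + glad(1) + deer(1) = 3
Line 2: soon(1) + cool(1) = 2
Line 3: brittle(2) + cave(1) + radiates(3) = 6
Total: 3 + 2 + 6 = 11

11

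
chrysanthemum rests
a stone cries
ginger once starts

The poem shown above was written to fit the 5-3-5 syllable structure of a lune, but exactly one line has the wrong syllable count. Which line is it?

The third line

Line 1: chrysanthemum (4), rests (1) → 5 ✓
Line 2: a (1), stone (1), cries (1) → 3 ✓
Line 3: ginger (2), once (1), starts (1) → 4 (expected 5)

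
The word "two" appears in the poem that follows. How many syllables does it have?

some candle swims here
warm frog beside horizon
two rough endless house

1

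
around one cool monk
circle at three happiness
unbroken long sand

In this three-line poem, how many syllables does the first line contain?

The first line: "around one cool monk": 2+1+1+1 = 5

5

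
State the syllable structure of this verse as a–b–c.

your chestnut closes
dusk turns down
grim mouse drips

Line 1: your(1) + chestnut(2) + closes(2) = 5
Line 2: dusk(1) + turns(1) + down(1) = 3
Line 3: grim(1) + mouse(1) + drips(1) = 3

5–3–3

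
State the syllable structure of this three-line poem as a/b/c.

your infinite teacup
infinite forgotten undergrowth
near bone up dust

Line 1: your(1) + infinite(3) + teacup(2) = 6
Line 2: infinite(3) + forgotten(3) + undergrowth(3) = 9
Line 3: near(1) + bone(1) + up(1) + dust(1) = 4

6/9/4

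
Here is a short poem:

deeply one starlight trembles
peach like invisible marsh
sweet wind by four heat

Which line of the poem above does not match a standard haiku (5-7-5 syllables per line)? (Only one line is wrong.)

Line 1: deeply(2) + one(1) + starlight(2) + trembles(2) = 7 (expected 5)
Line 2: peach(1) + like(1) + invisible(4) + marsh(1) = 7 ✓
Line 3: sweet(1) + wind(1) + by(1) + four(1) + heat(1) = 5 ✓

Line 1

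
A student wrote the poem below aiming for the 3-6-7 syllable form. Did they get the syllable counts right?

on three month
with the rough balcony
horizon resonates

Line 1: "on three month": 1+1+1 = 3 ✓
Line 2: "with the rough balcony": 1+1+1+3 = 6 ✓
Line 3: "horizon resonates": 3+3 = 6 (expected 7)

No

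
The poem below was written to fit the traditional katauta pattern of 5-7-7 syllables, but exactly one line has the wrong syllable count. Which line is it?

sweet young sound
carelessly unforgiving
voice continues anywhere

Line 1: "sweet young sound": 1+1+1 = 3 (expected 5)
Line 2: "carelessly unforgiving": 3+4 = 7 ✓
Line 3: "voice continues anywhere": 1+3+3 = 7 ✓

Line 1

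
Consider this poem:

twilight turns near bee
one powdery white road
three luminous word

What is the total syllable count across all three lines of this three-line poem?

Line 1: "twilight turns near bee": 2+1+1+1 = 5
Line 2: "one powdery white road": 1+3+1+1 = 6
Line 3: "three luminous word": 1+3+1 = 5
Total: 5 + 6 + 5 = 16

16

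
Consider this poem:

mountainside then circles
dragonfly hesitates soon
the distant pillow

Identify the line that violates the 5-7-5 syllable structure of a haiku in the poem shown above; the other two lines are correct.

Line 1: mountainside(3) + then(1) + circles(2) = 6 (expected 5)
Line 2: dragonfly(3) + hesitates(3) + soon(1) = 7 ✓
Line 3: the(1) + distant(2) + pillow(2) = 5 ✓

Line 1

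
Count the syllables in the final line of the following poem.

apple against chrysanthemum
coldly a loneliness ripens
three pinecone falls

4

The final line: three (1), pinecone (2), falls (1) → 4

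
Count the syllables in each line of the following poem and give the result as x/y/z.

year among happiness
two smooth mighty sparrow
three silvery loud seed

Line 1: year (1), among (2), happiness (3) → 6
Line 2: two (1), smooth (1), mighty (2), sparrow (2) → 6
Line 3: three (1), silvery (3), loud (1), seed (1) → 6

6/6/6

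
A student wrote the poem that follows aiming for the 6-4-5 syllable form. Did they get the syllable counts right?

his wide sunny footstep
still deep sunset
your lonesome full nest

Yes

Line 1: his (1), wide (1), sunny (2), footstep (2) → 6 ✓
Line 2: still (1), deep (1), sunset (2) → 4 ✓
Line 3: your (1), lonesome (2), full (1), nest (1) → 5 ✓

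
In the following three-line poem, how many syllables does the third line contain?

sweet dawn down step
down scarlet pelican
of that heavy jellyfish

7

The third line: of (1), that (1), heavy (2), jellyfish (3) → 7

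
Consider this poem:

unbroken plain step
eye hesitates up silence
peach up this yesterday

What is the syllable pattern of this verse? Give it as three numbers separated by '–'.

Line 1: unbroken (3), plain (1), step (1) → 5
Line 2: eye (1), hesitates (3), up (1), silence (2) → 7
Line 3: peach (1), up (1), this (1), yesterday (3) → 6

5–7–6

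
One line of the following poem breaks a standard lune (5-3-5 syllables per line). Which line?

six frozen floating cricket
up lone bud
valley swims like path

Line 1

Line 1: "six frozen floating cricket": 1+2+2+2 = 7 (expected 5)
Line 2: "up lone bud": 1+1+1 = 3 ✓
Line 3: "valley swims like path": 2+1+1+1 = 5 ✓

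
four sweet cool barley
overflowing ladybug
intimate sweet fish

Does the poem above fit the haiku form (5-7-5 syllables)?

Yes

Line 1: "four sweet cool barley": 1+1+1+2 = 5 ✓
Line 2: "overflowing ladybug": 4+3 = 7 ✓
Line 3: "intimate sweet fish": 3+1+1 = 5 ✓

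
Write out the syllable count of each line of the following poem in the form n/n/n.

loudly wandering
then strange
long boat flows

5/2/3

Line 1: loudly (2), wandering (3) → 5
Line 2: then (1), strange (1) → 2
Line 3: long (1), boat (1), flows (1) → 3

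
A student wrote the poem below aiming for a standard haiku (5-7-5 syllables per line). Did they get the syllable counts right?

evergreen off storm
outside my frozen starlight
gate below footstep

Line 1: evergreen (3), off (1), storm (1) → 5 ✓
Line 2: outside (2), my (1), frozen (2), starlight (2) → 7 ✓
Line 3: gate (1), below (2), footstep (2) → 5 ✓

Yes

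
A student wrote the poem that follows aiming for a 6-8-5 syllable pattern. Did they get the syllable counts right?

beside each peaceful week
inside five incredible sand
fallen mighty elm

Line 1: beside(2) + each(1) + peaceful(2) + week(1) = 6 ✓
Line 2: inside(2) + five(1) + incredible(4) + sand(1) = 8 ✓
Line 3: fallen(2) + mighty(2) + elm(1) = 5 ✓

Yes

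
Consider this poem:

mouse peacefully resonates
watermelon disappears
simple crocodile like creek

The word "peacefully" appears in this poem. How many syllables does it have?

3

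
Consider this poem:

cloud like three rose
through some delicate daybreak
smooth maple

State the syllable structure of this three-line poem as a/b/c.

4/7/3

Line 1: "cloud like three rose": 1+1+1+1 = 4
Line 2: "through some delicate daybreak": 1+1+3+2 = 7
Line 3: "smooth maple": 1+2 = 3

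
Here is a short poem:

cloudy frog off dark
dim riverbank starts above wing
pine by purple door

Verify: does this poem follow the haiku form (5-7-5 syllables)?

No

Line 1: "cloudy frog off dark": 2+1+1+1 = 5 ✓
Line 2: "dim riverbank starts above wing": 1+3+1+2+1 = 8 (expected 7)
Line 3: "pine by purple door": 1+1+2+1 = 5 ✓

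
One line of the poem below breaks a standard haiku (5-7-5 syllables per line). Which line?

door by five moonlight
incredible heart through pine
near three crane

Line 3

Line 1: "door by five moonlight": 1+1+1+2 = 5 ✓
Line 2: "incredible heart through pine": 4+1+1+1 = 7 ✓
Line 3: "near three crane": 1+1+1 = 3 (expected 5)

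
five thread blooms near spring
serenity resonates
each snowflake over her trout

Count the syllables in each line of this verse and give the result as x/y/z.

5/7/7

Line 1: five (1), thread (1), blooms (1), near (1), spring (1) → 5
Line 2: serenity (4), resonates (3) → 7
Line 3: each (1), snowflake (2), over (2), her (1), trout (1) → 7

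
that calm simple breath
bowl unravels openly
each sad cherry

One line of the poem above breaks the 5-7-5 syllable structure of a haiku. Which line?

Line 3

Line 1: "that calm simple breath": 1+1+2+1 = 5 ✓
Line 2: "bowl unravels openly": 1+3+3 = 7 ✓
Line 3: "each sad cherry": 1+1+2 = 4 (expected 5)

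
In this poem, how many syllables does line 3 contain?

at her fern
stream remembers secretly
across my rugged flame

Line 3: "across my rugged flame": 2+1+2+1 = 6

6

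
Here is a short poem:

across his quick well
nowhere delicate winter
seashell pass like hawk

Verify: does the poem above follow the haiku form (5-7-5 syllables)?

Line 1: across (2), his (1), quick (1), well (1) → 5 ✓
Line 2: nowhere (2), delicate (3), winter (2) → 7 ✓
Line 3: seashell (2), pass (1), like (1), hawk (1) → 5 ✓

Yes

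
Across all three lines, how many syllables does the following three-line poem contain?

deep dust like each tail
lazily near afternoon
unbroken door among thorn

Line 1: "deep dust like each tail": 1+1+1+1+1 = 5
Line 2: "lazily near afternoon": 3+1+3 = 7
Line 3: "unbroken door among thorn": 3+1+2+1 = 7
Total: 5 + 7 + 7 = 19

19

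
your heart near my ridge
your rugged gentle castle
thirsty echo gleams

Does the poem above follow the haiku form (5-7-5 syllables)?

Line 1: your(1) + heart(1) + near(1) + my(1) + ridge(1) = 5 ✓
Line 2: your(1) + rugged(2) + gentle(2) + castle(2) = 7 ✓
Line 3: thirsty(2) + echo(2) + gleams(1) = 5 ✓

Yes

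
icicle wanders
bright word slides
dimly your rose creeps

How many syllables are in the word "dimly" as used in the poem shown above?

2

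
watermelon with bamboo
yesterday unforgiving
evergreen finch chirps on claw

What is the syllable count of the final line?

The final line: evergreen(3) + finch(1) + chirps(1) + on(1) + claw(1) = 7

7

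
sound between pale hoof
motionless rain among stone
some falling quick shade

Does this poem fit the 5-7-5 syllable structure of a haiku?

Yes

Line 1: "sound between pale hoof": 1+2+1+1 = 5 ✓
Line 2: "motionless rain among stone": 3+1+2+1 = 7 ✓
Line 3: "some falling quick shade": 1+2+1+1 = 5 ✓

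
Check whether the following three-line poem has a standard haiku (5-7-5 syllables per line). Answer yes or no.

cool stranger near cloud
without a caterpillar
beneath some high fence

Yes

Line 1: cool (1), stranger (2), near (1), cloud (1) → 5 ✓
Line 2: without (2), a (1), caterpillar (4) → 7 ✓
Line 3: beneath (2), some (1), high (1), fence (1) → 5 ✓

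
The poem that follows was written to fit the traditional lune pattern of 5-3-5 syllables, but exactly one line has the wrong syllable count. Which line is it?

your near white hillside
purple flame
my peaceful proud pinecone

Line 1: your (1), near (1), white (1), hillside (2) → 5 ✓
Line 2: purple (2), flame (1) → 3 ✓
Line 3: my (1), peaceful (2), proud (1), pinecone (2) → 6 (expected 5)

The third line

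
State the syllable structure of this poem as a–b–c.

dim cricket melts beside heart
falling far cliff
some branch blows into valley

7–4–7

Line 1: dim(1) + cricket(2) + melts(1) + beside(2) + heart(1) = 7
Line 2: falling(2) + far(1) + cliff(1) = 4
Line 3: some(1) + branch(1) + blows(1) + into(2) + valley(2) = 7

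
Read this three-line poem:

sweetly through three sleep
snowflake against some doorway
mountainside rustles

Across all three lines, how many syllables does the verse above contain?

17

Line 1: sweetly (2), through (1), three (1), sleep (1) → 5
Line 2: snowflake (2), against (2), some (1), doorway (2) → 7
Line 3: mountainside (3), rustles (2) → 5
Total: 5 + 7 + 5 = 17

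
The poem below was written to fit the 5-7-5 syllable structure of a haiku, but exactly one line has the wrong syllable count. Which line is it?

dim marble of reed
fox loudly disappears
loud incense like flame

Line 1: dim(1) + marble(2) + of(1) + reed(1) = 5 ✓
Line 2: fox(1) + loudly(2) + disappears(3) = 6 (expected 7)
Line 3: loud(1) + incense(2) + like(1) + flame(1) = 5 ✓

The second line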